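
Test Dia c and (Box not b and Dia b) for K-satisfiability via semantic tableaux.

1. Dia c and (Box not b and Dia b), u
2. Dia c, u
3. Box not b and Dia b, u
4. Box not b, u
5. Dia b, u
6. c, v
7. not b, v
8. b, w
9. not b, w
Accessibility: uRv, uRw
Branch closes: b and not b both at w.
Every branch closes; the branch above is one of them.

Unsatisfiable (every branch closes)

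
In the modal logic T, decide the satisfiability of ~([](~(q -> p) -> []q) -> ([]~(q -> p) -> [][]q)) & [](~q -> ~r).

No, unsatisfiable

1. ~([](~(q -> p) -> []q) -> ([]~(q -> p) -> [][]q)) & [](~q -> ~r), 0
2. ~([](~(q -> p) -> []q) -> ([]~(q -> p) -> [][]q)), 0   [&-rule on 1]
3. [](~q -> ~r), 0   [&-rule on 1]
4. [](~(q -> p) -> []q), 0   [~->-rule on 2]
5. ~([]~(q -> p) -> [][]q), 0   [~->-rule on 2]
6. []~(q -> p), 0   [~->-rule on 5]
7. ~[][]q, 0   [~->-rule on 5]
8. ~q -> ~r, 0   [[]-rule on 3 via 0R0]
9. ~(q -> p) -> []q, 0   [[]-rule on 4 via 0R0]
10. ~(q -> p), 0   [[]-rule on 6 via 0R0]
11. q, 0   [~->-rule on 10]
12. ~p, 0   [~->-rule on 10]
13. ~r, 0   [->-rule on 8 (branches; this branch)]
14. []q, 0   [->-rule on 9 (branches; this branch)]
15. ~[]q, 1   [~[]-rule on 7: fresh world 1, 0R1]
16. ~q -> ~r, 1   [[]-rule on 3 via 0R1]
17. ~(q -> p) -> []q, 1   [[]-rule on 4 via 0R1]
18. ~(q -> p), 1   [[]-rule on 6 via 0R1]
19. q, 1   [~->-rule on 18]
20. ~p, 1   [~->-rule on 18]
21. ~r, 1   [->-rule on 16 (branches; this branch)]
22. []q, 1   [->-rule on 17 (branches; this branch)]
23. ~q, 2   [~[]-rule on 15: fresh world 2, 1R2]
24. q, 2   [[]-rule on 22 via 1R2]
Accessibility: 0R0, 0R1, 1R1, 1R2, 2R2
Branch closes: q and ~q both at 2.
(One branch shown.) All branches close.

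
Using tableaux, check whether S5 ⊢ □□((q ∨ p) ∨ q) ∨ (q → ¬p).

No, not valid

Tableau for the negation ¬(□□((q ∨ p) ∨ q) ∨ (q → ¬p)):
1. ¬(□□((q ∨ p) ∨ q) ∨ (q → ¬p)), 0
2. ¬□□((q ∨ p) ∨ q), 0   [¬∨-rule on 1]
3. ¬(q → ¬p), 0   [¬∨-rule on 1]
4. q, 0   [¬→-rule on 3]
5. p, 0   [¬→-rule on 3]
6. ¬□((q ∨ p) ∨ q), 1   [¬□-rule on 2: fresh world 1, 0R1]
7. ¬((q ∨ p) ∨ q), 2   [¬□-rule on 6: fresh world 2, 1R2]
8. ¬(q ∨ p), 2   [¬∨-rule on 7]
9. ¬q, 2   [¬∨-rule on 7]
10. ¬p, 2   [¬∨-rule on 8]
Accessibility: 0R0, 0R1, 0R2, 1R0, 1R1, 1R2, 2R0, 2R1, 2R2
The negation has an open branch (countermodel exists).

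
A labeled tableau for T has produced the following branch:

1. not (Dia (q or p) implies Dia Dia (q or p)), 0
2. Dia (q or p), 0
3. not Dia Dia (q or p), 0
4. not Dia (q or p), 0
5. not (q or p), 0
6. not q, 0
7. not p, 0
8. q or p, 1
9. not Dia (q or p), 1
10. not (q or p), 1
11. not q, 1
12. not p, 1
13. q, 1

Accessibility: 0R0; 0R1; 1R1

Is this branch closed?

Both q and not q appear at 1.

Yes, closed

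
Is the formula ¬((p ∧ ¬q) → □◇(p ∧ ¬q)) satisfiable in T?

Satisfiable

1. ¬((p ∧ ¬q) → □◇(p ∧ ¬q)), w0
2. p ∧ ¬q, w0
3. ¬□◇(p ∧ ¬q), w0
4. p, w0
5. ¬q, w0
6. ¬◇(p ∧ ¬q), w1
7. ¬(p ∧ ¬q), w1
8. q, w1
Accessibility: w0Rw0, w0Rw1, w1Rw1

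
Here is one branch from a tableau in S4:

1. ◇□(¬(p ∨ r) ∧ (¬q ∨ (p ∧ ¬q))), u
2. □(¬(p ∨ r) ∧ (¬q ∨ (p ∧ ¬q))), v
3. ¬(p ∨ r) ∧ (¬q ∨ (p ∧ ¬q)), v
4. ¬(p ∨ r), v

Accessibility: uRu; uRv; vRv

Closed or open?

Open

No atom appears with both signs at the same world.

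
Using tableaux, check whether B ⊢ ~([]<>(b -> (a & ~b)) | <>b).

No, not valid

Tableau for the negation []<>(b -> (a & ~b)) | <>b:
1. []<>(b -> (a & ~b)) | <>b, 0
2. <>b, 0
3. b, 1
Accessibility: 0R0, 0R1, 1R0, 1R1
The negation has an open branch (countermodel exists).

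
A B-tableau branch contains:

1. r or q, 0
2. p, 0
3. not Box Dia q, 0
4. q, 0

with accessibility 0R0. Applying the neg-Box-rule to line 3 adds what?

a fresh world 1 with 0R1, and not Dia q at 1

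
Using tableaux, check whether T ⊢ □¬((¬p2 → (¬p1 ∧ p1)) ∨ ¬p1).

No, not valid

Tableau for the negation ¬□¬((¬p2 → (¬p1 ∧ p1)) ∨ ¬p1):
1. ¬□¬((¬p2 → (¬p1 ∧ p1)) ∨ ¬p1), u
2. (¬p2 → (¬p1 ∧ p1)) ∨ ¬p1, v
3. ¬p1, v
Accessibility: uRu, uRv, vRv
The negation has an open branch (countermodel exists).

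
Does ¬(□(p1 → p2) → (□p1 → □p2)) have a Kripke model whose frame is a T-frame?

Unsatisfiable

1. ¬(□(p1 → p2) → (□p1 → □p2)), w0
2. □(p1 → p2), w0
3. ¬(□p1 → □p2), w0
4. □p1, w0
5. ¬□p2, w0
6. p1 → p2, w0
7. p1, w0
8. p2, w0
9. ¬p2, w1
10. p1 → p2, w1
11. p1, w1
12. p2, w1
Accessibility: w0Rw0, w0Rw1, w1Rw1
Branch closes: p2 and ¬p2 both at w1.
All branches of the tableau close; one closing branch shown above.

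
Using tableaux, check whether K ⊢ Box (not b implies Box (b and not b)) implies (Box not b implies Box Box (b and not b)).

Valid

Tableau for the negation not (Box (not b implies Box (b and not b)) implies (Box not b implies Box Box (b and not b))):
1. not (Box (not b implies Box (b and not b)) implies (Box not b implies Box Box (b and not b))), 0
2. Box (not b implies Box (b and not b)), 0
3. not (Box not b implies Box Box (b and not b)), 0
4. Box not b, 0
5. not Box Box (b and not b), 0
6. not Box (b and not b), 1
7. not b implies Box (b and not b), 1
8. not b, 1
9. Box (b and not b), 1
10. not (b and not b), 2
11. b and not b, 2
12. b, 2
13. not b, 2
Accessibility: 0R1, 1R2
Branch closes: b and not b both at 2.
All branches of the negation close; one closing branch shown above.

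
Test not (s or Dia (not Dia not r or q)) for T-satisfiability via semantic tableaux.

Satisfiable (open branch found)

1. not (s or Dia (not Dia not r or q)), w0
2. not s, w0   [neg-or-rule on 1]
3. not Dia (not Dia not r or q), w0   [neg-or-rule on 1]
4. not (not Dia not r or q), w0   [neg-Dia-rule on 3 via w0Rw0]
5. Dia not r, w0   [neg-or-rule on 4]
6. not q, w0   [neg-or-rule on 4]
7. not r, w1   [Dia-rule on 5: fresh world w1, w0Rw1]
8. not (not Dia not r or q), w1   [neg-Dia-rule on 3 via w0Rw1]
9. Dia not r, w1   [neg-or-rule on 8]
10. not q, w1   [neg-or-rule on 8]
11. not r, w2   [Dia-rule on 9: fresh world w2, w1Rw2]
Accessibility: w0Rw0, w0Rw1, w1Rw1, w1Rw2, w2Rw2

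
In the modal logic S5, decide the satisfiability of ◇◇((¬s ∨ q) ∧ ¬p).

1. ◇◇((¬s ∨ q) ∧ ¬p), 0
2. ◇((¬s ∨ q) ∧ ¬p), 1
3. (¬s ∨ q) ∧ ¬p, 2
4. ¬s ∨ q, 2
5. ¬p, 2
6. q, 2
Accessibility: 0R0, 0R1, 0R2, 1R0, 1R1, 1R2, 2R0, 2R1, 2R2

Satisfiable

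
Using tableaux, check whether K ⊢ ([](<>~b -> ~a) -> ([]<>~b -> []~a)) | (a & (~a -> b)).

Yes, valid

Tableau for the negation ~(([](<>~b -> ~a) -> ([]<>~b -> []~a)) | (a & (~a -> b))):
1. ~(([](<>~b -> ~a) -> ([]<>~b -> []~a)) | (a & (~a -> b))), w0
2. ~([](<>~b -> ~a) -> ([]<>~b -> []~a)), w0
3. ~(a & (~a -> b)), w0
4. [](<>~b -> ~a), w0
5. ~([]<>~b -> []~a), w0
6. []<>~b, w0
7. ~[]~a, w0
8. ~(~a -> b), w0
9. ~a, w0
10. ~b, w0
11. a, w1
12. <>~b -> ~a, w1
13. <>~b, w1
14. ~<>~b, w1
15. ~b, w2
16. b, w2
Accessibility: w0Rw1, w1Rw2
Branch closes: b and ~b both at w2.
Every branch of the negation's tableau closes; the branch above is one of them.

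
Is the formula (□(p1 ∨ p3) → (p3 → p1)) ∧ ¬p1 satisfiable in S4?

1. (□(p1 ∨ p3) → (p3 → p1)) ∧ ¬p1, w0
2. □(p1 ∨ p3) → (p3 → p1), w0   [∧-rule on 1]
3. ¬p1, w0   [∧-rule on 1]
4. p3 → p1, w0   [→-rule on 2 (branches; this branch)]
5. ¬p3, w0   [→-rule on 4 (branches; this branch)]
Accessibility: w0Rw0

Satisfiable (open branch found)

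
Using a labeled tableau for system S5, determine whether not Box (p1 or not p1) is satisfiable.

Unsatisfiable

1. not Box (p1 or not p1), 0
2. not (p1 or not p1), 1
3. not p1, 1
4. p1, 1
Accessibility: 0R0, 0R1, 1R0, 1R1
Branch closes: p1 and not p1 both at 1.
Every branch closes; the branch above is one of them.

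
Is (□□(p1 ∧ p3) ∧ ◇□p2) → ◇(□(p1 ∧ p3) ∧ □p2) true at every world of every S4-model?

Valid in S4

Tableau for the negation ¬((□□(p1 ∧ p3) ∧ ◇□p2) → ◇(□(p1 ∧ p3) ∧ □p2)):
1. ¬((□□(p1 ∧ p3) ∧ ◇□p2) → ◇(□(p1 ∧ p3) ∧ □p2)), 0
2. □□(p1 ∧ p3) ∧ ◇□p2, 0
3. ¬◇(□(p1 ∧ p3) ∧ □p2), 0
4. □□(p1 ∧ p3), 0
5. ◇□p2, 0
6. ¬(□(p1 ∧ p3) ∧ □p2), 0
7. □(p1 ∧ p3), 0
8. p1 ∧ p3, 0
9. p1, 0
10. p3, 0
11. ¬□p2, 0
12. □p2, 1
13. ¬(□(p1 ∧ p3) ∧ □p2), 1
14. □(p1 ∧ p3), 1
15. p1 ∧ p3, 1
16. p1, 1
17. p3, 1
18. p2, 1
19. ¬□(p1 ∧ p3), 1
20. ¬p2, 2
21. ¬(□(p1 ∧ p3) ∧ □p2), 2
22. □(p1 ∧ p3), 2
23. p1 ∧ p3, 2
24. p1, 2
25. p3, 2
26. ¬□p2, 2
27. ¬(p1 ∧ p3), 3
28. ¬(□(p1 ∧ p3) ∧ □p2), 3
29. □(p1 ∧ p3), 3
30. p1 ∧ p3, 3
31. p1, 3
32. p3, 3
33. p2, 3
34. ¬p3, 3
Accessibility: 0R0, 0R1, 0R2, 0R3, 1R1, 1R3, 2R2, 3R3
Branch closes: p3 and ¬p3 both at 3.
All branches of the negation close; one closing branch shown above.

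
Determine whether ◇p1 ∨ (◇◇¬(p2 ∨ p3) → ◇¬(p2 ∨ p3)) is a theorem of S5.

Tableau for the negation ¬(◇p1 ∨ (◇◇¬(p2 ∨ p3) → ◇¬(p2 ∨ p3))):
1. ¬(◇p1 ∨ (◇◇¬(p2 ∨ p3) → ◇¬(p2 ∨ p3))), u
2. ¬◇p1, u
3. ¬(◇◇¬(p2 ∨ p3) → ◇¬(p2 ∨ p3)), u
4. ◇◇¬(p2 ∨ p3), u
5. ¬◇¬(p2 ∨ p3), u
6. ¬p1, u
7. p2 ∨ p3, u
8. p3, u
9. ◇¬(p2 ∨ p3), v
10. ¬p1, v
11. p2 ∨ p3, v
12. p3, v
13. ¬(p2 ∨ p3), w
14. ¬p2, w
15. ¬p3, w
16. ¬p1, w
17. p2 ∨ p3, w
18. p3, w
Accessibility: uRu, uRv, uRw, vRu, vRv, vRw, wRu, wRv, wRw
Branch closes: p3 and ¬p3 both at w.
All branches of the negation close; one closing branch shown above.

Valid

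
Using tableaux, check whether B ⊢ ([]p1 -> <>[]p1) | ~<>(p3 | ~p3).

Tableau for the negation ~(([]p1 -> <>[]p1) | ~<>(p3 | ~p3)):
1. ~(([]p1 -> <>[]p1) | ~<>(p3 | ~p3)), 0
2. ~([]p1 -> <>[]p1), 0
3. <>(p3 | ~p3), 0
4. []p1, 0
5. ~<>[]p1, 0
6. p1, 0
7. ~[]p1, 0
8. p3 | ~p3, 1
9. p1, 1
10. ~[]p1, 1
11. ~p3, 1
12. ~p1, 2
13. p1, 2
Accessibility: 0R0, 0R1, 0R2, 1R0, 1R1, 2R0, 2R2
Branch closes: p1 and ~p1 both at 2.
All branches of the negation close; one closing branch shown above.

Valid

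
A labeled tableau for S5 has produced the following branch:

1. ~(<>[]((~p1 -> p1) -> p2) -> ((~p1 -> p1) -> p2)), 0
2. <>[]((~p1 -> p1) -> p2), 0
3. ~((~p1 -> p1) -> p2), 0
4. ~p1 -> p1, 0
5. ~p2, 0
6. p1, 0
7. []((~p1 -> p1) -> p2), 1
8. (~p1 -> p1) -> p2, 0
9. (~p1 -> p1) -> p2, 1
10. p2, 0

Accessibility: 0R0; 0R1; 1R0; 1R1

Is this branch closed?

Both p2 and ~p2 appear at 0.

Yes, closed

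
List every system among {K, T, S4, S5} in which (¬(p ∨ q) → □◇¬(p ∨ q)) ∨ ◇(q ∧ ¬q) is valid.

S5

S5-tableau for the negation ¬((¬(p ∨ q) → □◇¬(p ∨ q)) ∨ ◇(q ∧ ¬q)):
1. ¬((¬(p ∨ q) → □◇¬(p ∨ q)) ∨ ◇(q ∧ ¬q)), 0
2. ¬(¬(p ∨ q) → □◇¬(p ∨ q)), 0   [¬∨-rule on 1]
3. ¬◇(q ∧ ¬q), 0   [¬∨-rule on 1]
4. ¬(p ∨ q), 0   [¬→-rule on 2]
5. ¬□◇¬(p ∨ q), 0   [¬→-rule on 2]
6. ¬p, 0   [¬∨-rule on 4]
7. ¬q, 0   [¬∨-rule on 4]
8. ¬(q ∧ ¬q), 0   [¬◇-rule on 3 via 0R0]
9. ¬◇¬(p ∨ q), 1   [¬□-rule on 5: fresh world 1, 0R1]
10. ¬(q ∧ ¬q), 1   [¬◇-rule on 3 via 0R1]
11. p ∨ q, 0   [¬◇-rule on 9 via 1R0]
12. p ∨ q, 1   [¬◇-rule on 9 via 1R1]
13. q, 1   [¬∧-rule on 10 (branches; this branch)]
14. q, 0   [∨-rule on 11 (branches; this branch)]
Accessibility: 0R0, 0R1, 1R0, 1R1
Branch closes: q and ¬q both at 0.
Every branch closes (one shown): valid in S5.
S4-tableau for the negation ¬((¬(p ∨ q) → □◇¬(p ∨ q)) ∨ ◇(q ∧ ¬q)):
1. ¬((¬(p ∨ q) → □◇¬(p ∨ q)) ∨ ◇(q ∧ ¬q)), 0
2. ¬(¬(p ∨ q) → □◇¬(p ∨ q)), 0   [¬∨-rule on 1]
3. ¬◇(q ∧ ¬q), 0   [¬∨-rule on 1]
4. ¬(p ∨ q), 0   [¬→-rule on 2]
5. ¬□◇¬(p ∨ q), 0   [¬→-rule on 2]
6. ¬p, 0   [¬∨-rule on 4]
7. ¬q, 0   [¬∨-rule on 4]
8. ¬(q ∧ ¬q), 0   [¬◇-rule on 3 via 0R0]
9. ¬◇¬(p ∨ q), 1   [¬□-rule on 5: fresh world 1, 0R1]
10. ¬(q ∧ ¬q), 1   [¬◇-rule on 3 via 0R1]
11. p ∨ q, 1   [¬◇-rule on 9 via 1R1]
12. q, 1   [¬∧-rule on 10 (branches; this branch)]
Accessibility: 0R0, 0R1, 1R1
Complete open branch: countermodel on an S4-frame, so not valid in S4, nor in K, T (the same frame is also a K-frame and a T-frame).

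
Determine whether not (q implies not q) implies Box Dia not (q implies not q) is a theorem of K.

No, not valid

Tableau for the negation not (not (q implies not q) implies Box Dia not (q implies not q)):
1. not (not (q implies not q) implies Box Dia not (q implies not q)), 0
2. not (q implies not q), 0   [neg-implies-rule on 1]
3. not Box Dia not (q implies not q), 0   [neg-implies-rule on 1]
4. q, 0   [neg-implies-rule on 2]
5. not Dia not (q implies not q), 1   [neg-Box-rule on 3: fresh world 1, 0R1]
Accessibility: 0R1
The negation has an open branch (countermodel exists).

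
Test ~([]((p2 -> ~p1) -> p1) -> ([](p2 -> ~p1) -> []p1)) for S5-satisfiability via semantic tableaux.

1. ~([]((p2 -> ~p1) -> p1) -> ([](p2 -> ~p1) -> []p1)), 0
2. []((p2 -> ~p1) -> p1), 0   [~->-rule on 1]
3. ~([](p2 -> ~p1) -> []p1), 0   [~->-rule on 1]
4. [](p2 -> ~p1), 0   [~->-rule on 3]
5. ~[]p1, 0   [~->-rule on 3]
6. (p2 -> ~p1) -> p1, 0   [[]-rule on 2 via 0R0]
7. p2 -> ~p1, 0   [[]-rule on 4 via 0R0]
8. p1, 0   [->-rule on 6 (branches; this branch)]
9. ~p2, 0   [->-rule on 7 (branches; this branch)]
10. ~p1, 1   [~[]-rule on 5: fresh world 1, 0R1]
11. (p2 -> ~p1) -> p1, 1   [[]-rule on 2 via 0R1]
12. p2 -> ~p1, 1   [[]-rule on 4 via 0R1]
13. ~(p2 -> ~p1), 1   [->-rule on 11 (branches; this branch)]
14. p2, 1   [~->-rule on 13]
15. p1, 1   [~->-rule on 13]
Accessibility: 0R0, 0R1, 1R0, 1R1
Branch closes: p1 and ~p1 both at 1.
(One branch shown.) All branches close.

Unsatisfiable (every branch closes)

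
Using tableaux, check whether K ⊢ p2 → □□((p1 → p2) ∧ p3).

No, not valid

Tableau for the negation ¬(p2 → □□((p1 → p2) ∧ p3)):
1. ¬(p2 → □□((p1 → p2) ∧ p3)), w0
2. p2, w0
3. ¬□□((p1 → p2) ∧ p3), w0
4. ¬□((p1 → p2) ∧ p3), w1
5. ¬((p1 → p2) ∧ p3), w2
6. ¬p3, w2
Accessibility: w0Rw1, w1Rw2
The negation has an open branch (countermodel exists).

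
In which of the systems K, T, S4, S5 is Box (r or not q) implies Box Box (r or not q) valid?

S4, S5

T-tableau for the negation not (Box (r or not q) implies Box Box (r or not q)):
1. not (Box (r or not q) implies Box Box (r or not q)), w0
2. Box (r or not q), w0
3. not Box Box (r or not q), w0
4. r or not q, w0
5. not q, w0
6. not Box (r or not q), w1
7. r or not q, w1
8. not q, w1
9. not (r or not q), w2
10. not r, w2
11. q, w2
Accessibility: w0Rw0, w0Rw1, w1Rw1, w1Rw2, w2Rw2
Complete open branch: countermodel on a T-frame, so not valid in T, nor in K (the same frame is also a K-frame).
S4-tableau for the negation not (Box (r or not q) implies Box Box (r or not q)):
1. not (Box (r or not q) implies Box Box (r or not q)), w0
2. Box (r or not q), w0
3. not Box Box (r or not q), w0
4. r or not q, w0
5. not q, w0
6. not Box (r or not q), w1
7. r or not q, w1
8. not q, w1
9. not (r or not q), w2
10. not r, w2
11. q, w2
12. r or not q, w2
13. not q, w2
Accessibility: w0Rw0, w0Rw1, w0Rw2, w1Rw1, w1Rw2, w2Rw2
Branch closes: q and not q both at w2.
Every branch closes (one shown): valid in S4, hence also in S5 (every theorem of S4 is a theorem of S5).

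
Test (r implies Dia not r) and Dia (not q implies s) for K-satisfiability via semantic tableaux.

Satisfiable

1. (r implies Dia not r) and Dia (not q implies s), u
2. r implies Dia not r, u
3. Dia (not q implies s), u
4. Dia not r, u
5. not q implies s, v
6. s, v
7. not r, w
Accessibility: uRv, uRw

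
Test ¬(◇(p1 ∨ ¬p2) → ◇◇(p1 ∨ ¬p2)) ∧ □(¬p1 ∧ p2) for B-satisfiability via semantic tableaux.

No, unsatisfiable

1. ¬(◇(p1 ∨ ¬p2) → ◇◇(p1 ∨ ¬p2)) ∧ □(¬p1 ∧ p2), 0
2. ¬(◇(p1 ∨ ¬p2) → ◇◇(p1 ∨ ¬p2)), 0
3. □(¬p1 ∧ p2), 0
4. ◇(p1 ∨ ¬p2), 0
5. ¬◇◇(p1 ∨ ¬p2), 0
6. ¬p1 ∧ p2, 0
7. ¬p1, 0
8. p2, 0
9. ¬◇(p1 ∨ ¬p2), 0
10. ¬(p1 ∨ ¬p2), 0
11. p1 ∨ ¬p2, 1
12. ¬p1 ∧ p2, 1
13. ¬p1, 1
14. p2, 1
15. ¬◇(p1 ∨ ¬p2), 1
16. ¬(p1 ∨ ¬p2), 1
17. ¬p2, 1
Accessibility: 0R0, 0R1, 1R0, 1R1
Branch closes: p2 and ¬p2 both at 1.
Every branch closes; the branch above is one of them.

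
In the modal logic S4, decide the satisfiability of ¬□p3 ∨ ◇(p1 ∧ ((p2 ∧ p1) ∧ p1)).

Yes, satisfiable

1. ¬□p3 ∨ ◇(p1 ∧ ((p2 ∧ p1) ∧ p1)), w0
2. ◇(p1 ∧ ((p2 ∧ p1) ∧ p1)), w0
3. p1 ∧ ((p2 ∧ p1) ∧ p1), w1
4. p1, w1
5. (p2 ∧ p1) ∧ p1, w1
6. p2 ∧ p1, w1
7. p2, w1
Accessibility: w0Rw0, w0Rw1, w1Rw1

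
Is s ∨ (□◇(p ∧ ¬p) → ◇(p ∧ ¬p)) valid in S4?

Tableau for the negation ¬(s ∨ (□◇(p ∧ ¬p) → ◇(p ∧ ¬p))):
1. ¬(s ∨ (□◇(p ∧ ¬p) → ◇(p ∧ ¬p))), u
2. ¬s, u   [¬∨-rule on 1]
3. ¬(□◇(p ∧ ¬p) → ◇(p ∧ ¬p)), u   [¬∨-rule on 1]
4. □◇(p ∧ ¬p), u   [¬→-rule on 3]
5. ¬◇(p ∧ ¬p), u   [¬→-rule on 3]
6. ◇(p ∧ ¬p), u   [□-rule on 4 via uRu]
7. ¬(p ∧ ¬p), u   [¬◇-rule on 5 via uRu]
8. p, u   [¬∧-rule on 7 (branches; this branch)]
9. p ∧ ¬p, v   [◇-rule on 6: fresh world v, uRv]
10. p, v   [∧-rule on 9]
11. ¬p, v   [∧-rule on 9]
Accessibility: uRu, uRv, vRv
Branch closes: p and ¬p both at v.
Every branch of the negation's tableau closes; the branch above is one of them.

Yes, valid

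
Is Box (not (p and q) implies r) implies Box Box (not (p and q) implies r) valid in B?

Invalid (countermodel exists)

Tableau for the negation not (Box (not (p and q) implies r) implies Box Box (not (p and q) implies r)):
1. not (Box (not (p and q) implies r) implies Box Box (not (p and q) implies r)), u
2. Box (not (p and q) implies r), u   [neg-implies-rule on 1]
3. not Box Box (not (p and q) implies r), u   [neg-implies-rule on 1]
4. not (p and q) implies r, u   [Box-rule on 2 via uRu]
5. r, u   [implies-rule on 4 (branches; this branch)]
6. not Box (not (p and q) implies r), v   [neg-Box-rule on 3: fresh world v, uRv]
7. not (p and q) implies r, v   [Box-rule on 2 via uRv]
8. r, v   [implies-rule on 7 (branches; this branch)]
9. not (not (p and q) implies r), w   [neg-Box-rule on 6: fresh world w, vRw]
10. not (p and q), w   [neg-implies-rule on 9]
11. not r, w   [neg-implies-rule on 9]
12. not q, w   [neg-and-rule on 10 (branches; this branch)]
Accessibility: uRu, uRv, vRu, vRv, vRw, wRv, wRw
The negation has an open branch (countermodel exists).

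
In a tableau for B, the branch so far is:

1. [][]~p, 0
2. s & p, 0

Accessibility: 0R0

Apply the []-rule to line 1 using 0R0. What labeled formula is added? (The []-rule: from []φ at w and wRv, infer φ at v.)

[]~p, 0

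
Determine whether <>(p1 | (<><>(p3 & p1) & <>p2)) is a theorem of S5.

Tableau for the negation ~<>(p1 | (<><>(p3 & p1) & <>p2)):
1. ~<>(p1 | (<><>(p3 & p1) & <>p2)), w0
2. ~(p1 | (<><>(p3 & p1) & <>p2)), w0
3. ~p1, w0
4. ~(<><>(p3 & p1) & <>p2), w0
5. ~<>p2, w0
6. ~p2, w0
Accessibility: w0Rw0
The negation has an open branch (countermodel exists).

Not valid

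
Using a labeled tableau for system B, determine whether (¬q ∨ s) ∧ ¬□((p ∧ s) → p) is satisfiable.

1. (¬q ∨ s) ∧ ¬□((p ∧ s) → p), 0
2. ¬q ∨ s, 0   [∧-rule on 1]
3. ¬□((p ∧ s) → p), 0   [∧-rule on 1]
4. s, 0   [∨-rule on 2 (branches; this branch)]
5. ¬((p ∧ s) → p), 1   [¬□-rule on 3: fresh world 1, 0R1]
6. p ∧ s, 1   [¬→-rule on 5]
7. ¬p, 1   [¬→-rule on 5]
8. p, 1   [∧-rule on 6]
9. s, 1   [∧-rule on 6]
Accessibility: 0R0, 0R1, 1R0, 1R1
Branch closes: p and ¬p both at 1.
All branches of the tableau close; one closing branch shown above.

No, unsatisfiable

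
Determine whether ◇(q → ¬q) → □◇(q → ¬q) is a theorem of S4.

Not valid

Tableau for the negation ¬(◇(q → ¬q) → □◇(q → ¬q)):
1. ¬(◇(q → ¬q) → □◇(q → ¬q)), u
2. ◇(q → ¬q), u
3. ¬□◇(q → ¬q), u
4. q → ¬q, v
5. ¬q, v
6. ¬◇(q → ¬q), w
7. ¬(q → ¬q), w
8. q, w
Accessibility: uRu, uRv, uRw, vRv, wRw
The negation has an open branch (countermodel exists).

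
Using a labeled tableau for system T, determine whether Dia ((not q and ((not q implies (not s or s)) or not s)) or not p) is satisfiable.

1. Dia ((not q and ((not q implies (not s or s)) or not s)) or not p), w0
2. (not q and ((not q implies (not s or s)) or not s)) or not p, w1   [Dia-rule on 1: fresh world w1, w0Rw1]
3. not p, w1   [or-rule on 2 (branches; this branch)]
Accessibility: w0Rw0, w0Rw1, w1Rw1

Satisfiable (open branch found)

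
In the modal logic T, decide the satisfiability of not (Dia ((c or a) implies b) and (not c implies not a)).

1. not (Dia ((c or a) implies b) and (not c implies not a)), u
2. not (not c implies not a), u
3. not c, u
4. a, u
Accessibility: uRu

Satisfiable (open branch found)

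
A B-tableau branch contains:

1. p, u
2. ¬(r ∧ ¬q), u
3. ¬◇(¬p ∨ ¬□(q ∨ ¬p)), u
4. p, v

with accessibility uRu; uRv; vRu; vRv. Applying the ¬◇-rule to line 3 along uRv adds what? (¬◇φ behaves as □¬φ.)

¬(¬p ∨ ¬□(q ∨ ¬p)), v

¬◇φ behaves as □¬φ: propagate the negated body to each accessible world.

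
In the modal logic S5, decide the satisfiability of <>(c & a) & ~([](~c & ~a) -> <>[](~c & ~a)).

1. <>(c & a) & ~([](~c & ~a) -> <>[](~c & ~a)), u
2. <>(c & a), u   [&-rule on 1]
3. ~([](~c & ~a) -> <>[](~c & ~a)), u   [&-rule on 1]
4. [](~c & ~a), u   [~->-rule on 3]
5. ~<>[](~c & ~a), u   [~->-rule on 3]
6. ~c & ~a, u   [[]-rule on 4 via uRu]
7. ~c, u   [&-rule on 6]
8. ~a, u   [&-rule on 6]
9. ~[](~c & ~a), u   [~<>-rule on 5 via uRu]
10. c & a, v   [<>-rule on 2: fresh world v, uRv]
11. c, v   [&-rule on 10]
12. a, v   [&-rule on 10]
13. ~c & ~a, v   [[]-rule on 4 via uRv]
14. ~c, v   [&-rule on 13]
15. ~a, v   [&-rule on 13]
Accessibility: uRu, uRv, vRu, vRv
Branch closes: c and ~c both at v.
(One branch shown.) All branches close.

No, unsatisfiable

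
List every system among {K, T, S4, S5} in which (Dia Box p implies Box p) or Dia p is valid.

T, S4, S5

K-tableau for the negation not ((Dia Box p implies Box p) or Dia p):
1. not ((Dia Box p implies Box p) or Dia p), w0
2. not (Dia Box p implies Box p), w0
3. not Dia p, w0
4. Dia Box p, w0
5. not Box p, w0
6. Box p, w1
7. not p, w1
8. not p, w2
Accessibility: w0Rw1, w0Rw2
Complete open branch: countermodel on a K-frame, so not valid in K.
T-tableau for the negation not ((Dia Box p implies Box p) or Dia p):
1. not ((Dia Box p implies Box p) or Dia p), w0
2. not (Dia Box p implies Box p), w0
3. not Dia p, w0
4. Dia Box p, w0
5. not Box p, w0
6. not p, w0
7. Box p, w1
8. not p, w1
9. p, w1
Accessibility: w0Rw0, w0Rw1, w1Rw1
Branch closes: p and not p both at w1.
Every branch closes (one shown): valid in T, hence also in S4, S5 (every theorem of T is a theorem of S4 and S5).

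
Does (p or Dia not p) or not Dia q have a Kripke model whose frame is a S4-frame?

1. (p or Dia not p) or not Dia q, u
2. not Dia q, u   [or-rule on 1 (branches; this branch)]
3. not q, u   [neg-Dia-rule on 2 via uRu]
Accessibility: uRu

Satisfiable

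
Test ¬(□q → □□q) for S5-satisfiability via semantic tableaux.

1. ¬(□q → □□q), 0
2. □q, 0   [¬→-rule on 1]
3. ¬□□q, 0   [¬→-rule on 1]
4. q, 0   [□-rule on 2 via 0R0]
5. ¬□q, 1   [¬□-rule on 3: fresh world 1, 0R1]
6. q, 1   [□-rule on 2 via 0R1]
7. ¬q, 2   [¬□-rule on 5: fresh world 2, 1R2]
8. q, 2   [□-rule on 2 via 0R2]
Accessibility: 0R0, 0R1, 0R2, 1R0, 1R1, 1R2, 2R0, 2R1, 2R2
Branch closes: q and ¬q both at 2.
(One branch shown.) All branches close.

No, unsatisfiable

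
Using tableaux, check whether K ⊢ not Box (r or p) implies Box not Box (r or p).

Tableau for the negation not (not Box (r or p) implies Box not Box (r or p)):
1. not (not Box (r or p) implies Box not Box (r or p)), w0
2. not Box (r or p), w0   [neg-implies-rule on 1]
3. not Box not Box (r or p), w0   [neg-implies-rule on 1]
4. not (r or p), w1   [neg-Box-rule on 2: fresh world w1, w0Rw1]
5. not r, w1   [neg-or-rule on 4]
6. not p, w1   [neg-or-rule on 4]
7. Box (r or p), w2   [neg-Box-rule on 3: fresh world w2, w0Rw2]
Accessibility: w0Rw1, w0Rw2
The negation has an open branch (countermodel exists).

Not valid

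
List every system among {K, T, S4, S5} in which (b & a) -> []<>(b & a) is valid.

S4-tableau for the negation ~((b & a) -> []<>(b & a)):
1. ~((b & a) -> []<>(b & a)), 0
2. b & a, 0
3. ~[]<>(b & a), 0
4. b, 0
5. a, 0
6. ~<>(b & a), 1
7. ~(b & a), 1
8. ~a, 1
Accessibility: 0R0, 0R1, 1R1
Complete open branch: countermodel on an S4-frame, so not valid in S4, nor in K, T (the same frame is also a K-frame and a T-frame).
S5-tableau for the negation ~((b & a) -> []<>(b & a)):
1. ~((b & a) -> []<>(b & a)), 0
2. b & a, 0
3. ~[]<>(b & a), 0
4. b, 0
5. a, 0
6. ~<>(b & a), 1
7. ~(b & a), 0
8. ~(b & a), 1
9. ~a, 0
Accessibility: 0R0, 0R1, 1R0, 1R1
Branch closes: a and ~a both at 0.
Every branch closes (one shown): valid in S5.

S5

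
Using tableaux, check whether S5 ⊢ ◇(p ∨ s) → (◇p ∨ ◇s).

Yes, valid

Tableau for the negation ¬(◇(p ∨ s) → (◇p ∨ ◇s)):
1. ¬(◇(p ∨ s) → (◇p ∨ ◇s)), w0
2. ◇(p ∨ s), w0
3. ¬(◇p ∨ ◇s), w0
4. ¬◇p, w0
5. ¬◇s, w0
6. ¬p, w0
7. ¬s, w0
8. p ∨ s, w1
9. ¬p, w1
10. ¬s, w1
11. s, w1
Accessibility: w0Rw0, w0Rw1, w1Rw0, w1Rw1
Branch closes: s and ¬s both at w1.
Every branch of the negation's tableau closes; the branch above is one of them.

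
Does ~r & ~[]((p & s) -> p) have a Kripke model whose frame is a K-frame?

Unsatisfiable

1. ~r & ~[]((p & s) -> p), u
2. ~r, u
3. ~[]((p & s) -> p), u
4. ~((p & s) -> p), v
5. p & s, v
6. ~p, v
7. p, v
8. s, v
Accessibility: uRv
Branch closes: p and ~p both at v.
Every branch closes; the branch above is one of them.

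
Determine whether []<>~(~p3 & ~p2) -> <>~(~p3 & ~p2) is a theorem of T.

Tableau for the negation ~([]<>~(~p3 & ~p2) -> <>~(~p3 & ~p2)):
1. ~([]<>~(~p3 & ~p2) -> <>~(~p3 & ~p2)), 0
2. []<>~(~p3 & ~p2), 0
3. ~<>~(~p3 & ~p2), 0
4. <>~(~p3 & ~p2), 0
5. ~p3 & ~p2, 0
6. ~p3, 0
7. ~p2, 0
8. ~(~p3 & ~p2), 1
9. <>~(~p3 & ~p2), 1
10. ~p3 & ~p2, 1
11. ~p3, 1
12. ~p2, 1
13. p2, 1
Accessibility: 0R0, 0R1, 1R1
Branch closes: p2 and ~p2 both at 1.
Every branch of the negation's tableau closes; the branch above is one of them.

Valid in T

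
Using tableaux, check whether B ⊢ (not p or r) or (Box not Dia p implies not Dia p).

Valid in B

Tableau for the negation not ((not p or r) or (Box not Dia p implies not Dia p)):
1. not ((not p or r) or (Box not Dia p implies not Dia p)), w0
2. not (not p or r), w0
3. not (Box not Dia p implies not Dia p), w0
4. p, w0
5. not r, w0
6. Box not Dia p, w0
7. Dia p, w0
8. not Dia p, w0
9. not p, w0
Accessibility: w0Rw0
Branch closes: p and not p both at w0.
Every branch of the negation's tableau closes; the branch above is one of them.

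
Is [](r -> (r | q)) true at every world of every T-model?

Tableau for the negation ~[](r -> (r | q)):
1. ~[](r -> (r | q)), 0
2. ~(r -> (r | q)), 1
3. r, 1
4. ~(r | q), 1
5. ~r, 1
6. ~q, 1
Accessibility: 0R0, 0R1, 1R1
Branch closes: r and ~r both at 1.
Every branch of the negation's tableau closes; the branch above is one of them.

Valid in T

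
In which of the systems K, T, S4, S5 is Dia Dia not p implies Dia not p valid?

T-tableau for the negation not (Dia Dia not p implies Dia not p):
1. not (Dia Dia not p implies Dia not p), w0
2. Dia Dia not p, w0   [neg-implies-rule on 1]
3. not Dia not p, w0   [neg-implies-rule on 1]
4. p, w0   [neg-Dia-rule on 3 via w0Rw0]
5. Dia not p, w1   [Dia-rule on 2: fresh world w1, w0Rw1]
6. p, w1   [neg-Dia-rule on 3 via w0Rw1]
7. not p, w2   [Dia-rule on 5: fresh world w2, w1Rw2]
Accessibility: w0Rw0, w0Rw1, w1Rw1, w1Rw2, w2Rw2
Complete open branch: countermodel on a T-frame, so not valid in T, nor in K (the same frame is also a K-frame).
S4-tableau for the negation not (Dia Dia not p implies Dia not p):
1. not (Dia Dia not p implies Dia not p), w0
2. Dia Dia not p, w0   [neg-implies-rule on 1]
3. not Dia not p, w0   [neg-implies-rule on 1]
4. p, w0   [neg-Dia-rule on 3 via w0Rw0]
5. Dia not p, w1   [Dia-rule on 2: fresh world w1, w0Rw1]
6. p, w1   [neg-Dia-rule on 3 via w0Rw1]
7. not p, w2   [Dia-rule on 5: fresh world w2, w1Rw2]
8. p, w2   [neg-Dia-rule on 3 via w0Rw2]
Accessibility: w0Rw0, w0Rw1, w0Rw2, w1Rw1, w1Rw2, w2Rw2
Branch closes: p and not p both at w2.
Every branch closes (one shown): valid in S4, hence also in S5 (every theorem of S4 is a theorem of S5).

S4, S5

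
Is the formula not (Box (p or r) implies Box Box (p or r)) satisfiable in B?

1. not (Box (p or r) implies Box Box (p or r)), u
2. Box (p or r), u
3. not Box Box (p or r), u
4. p or r, u
5. r, u
6. not Box (p or r), v
7. p or r, v
8. r, v
9. not (p or r), w
10. not p, w
11. not r, w
Accessibility: uRu, uRv, vRu, vRv, vRw, wRv, wRw

Satisfiable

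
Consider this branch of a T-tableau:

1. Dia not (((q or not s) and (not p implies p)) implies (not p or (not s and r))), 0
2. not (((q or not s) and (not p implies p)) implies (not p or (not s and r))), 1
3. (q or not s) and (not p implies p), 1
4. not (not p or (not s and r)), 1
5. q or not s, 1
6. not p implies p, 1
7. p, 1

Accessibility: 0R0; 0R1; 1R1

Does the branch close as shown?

No, open

No atom appears with both signs at the same world.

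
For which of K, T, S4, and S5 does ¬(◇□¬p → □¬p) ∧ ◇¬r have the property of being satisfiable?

S5-tableau for the formula:
1. ¬(◇□¬p → □¬p) ∧ ◇¬r, w0
2. ¬(◇□¬p → □¬p), w0
3. ◇¬r, w0
4. ◇□¬p, w0
5. ¬□¬p, w0
6. ¬r, w1
7. □¬p, w2
8. ¬p, w0
9. ¬p, w1
10. ¬p, w2
11. p, w3
12. ¬p, w3
Accessibility: w0Rw0, w0Rw1, w0Rw2, w0Rw3, w1Rw0, w1Rw1, w1Rw2, w1Rw3, w2Rw0, w2Rw1, w2Rw2, w2Rw3, w3Rw0, w3Rw1, w3Rw2, w3Rw3
Branch closes: p and ¬p both at w3.
Every branch closes (one shown): unsatisfiable in S5.
S4-tableau for the formula:
1. ¬(◇□¬p → □¬p) ∧ ◇¬r, w0
2. ¬(◇□¬p → □¬p), w0
3. ◇¬r, w0
4. ◇□¬p, w0
5. ¬□¬p, w0
6. ¬r, w1
7. □¬p, w2
8. ¬p, w2
9. p, w3
Accessibility: w0Rw0, w0Rw1, w0Rw2, w0Rw3, w1Rw1, w2Rw2, w3Rw3
Complete open branch: satisfiable in S4, hence also in K, T (this S4-model is also a K-model and a T-model).

K, T, S4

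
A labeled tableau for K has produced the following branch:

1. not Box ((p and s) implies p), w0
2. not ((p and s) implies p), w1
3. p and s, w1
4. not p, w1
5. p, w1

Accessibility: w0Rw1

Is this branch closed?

Yes, closed

Both p and not p appear at w1.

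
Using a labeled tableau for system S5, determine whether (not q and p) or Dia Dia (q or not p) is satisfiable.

1. (not q and p) or Dia Dia (q or not p), 0
2. Dia Dia (q or not p), 0
3. Dia (q or not p), 1
4. q or not p, 2
5. not p, 2
Accessibility: 0R0, 0R1, 0R2, 1R0, 1R1, 1R2, 2R0, 2R1, 2R2

Satisfiable (open branch found)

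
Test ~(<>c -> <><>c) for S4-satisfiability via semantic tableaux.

No, unsatisfiable

1. ~(<>c -> <><>c), u
2. <>c, u
3. ~<><>c, u
4. ~<>c, u
5. ~c, u
6. c, v
7. ~<>c, v
8. ~c, v
Accessibility: uRu, uRv, vRv
Branch closes: c and ~c both at v.
(One branch shown.) All branches close.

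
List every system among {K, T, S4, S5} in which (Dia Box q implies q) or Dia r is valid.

S5

S5-tableau for the negation not ((Dia Box q implies q) or Dia r):
1. not ((Dia Box q implies q) or Dia r), 0
2. not (Dia Box q implies q), 0
3. not Dia r, 0
4. Dia Box q, 0
5. not q, 0
6. not r, 0
7. Box q, 1
8. not r, 1
9. q, 0
Accessibility: 0R0, 0R1, 1R0, 1R1
Branch closes: q and not q both at 0.
Every branch closes (one shown): valid in S5.
S4-tableau for the negation not ((Dia Box q implies q) or Dia r):
1. not ((Dia Box q implies q) or Dia r), 0
2. not (Dia Box q implies q), 0
3. not Dia r, 0
4. Dia Box q, 0
5. not q, 0
6. not r, 0
7. Box q, 1
8. not r, 1
9. q, 1
Accessibility: 0R0, 0R1, 1R1
Complete open branch: countermodel on an S4-frame, so not valid in S4, nor in K, T (the same frame is also a K-frame and a T-frame).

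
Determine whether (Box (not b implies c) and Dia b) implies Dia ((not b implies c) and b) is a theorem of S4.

Tableau for the negation not ((Box (not b implies c) and Dia b) implies Dia ((not b implies c) and b)):
1. not ((Box (not b implies c) and Dia b) implies Dia ((not b implies c) and b)), 0
2. Box (not b implies c) and Dia b, 0
3. not Dia ((not b implies c) and b), 0
4. Box (not b implies c), 0
5. Dia b, 0
6. not ((not b implies c) and b), 0
7. not b implies c, 0
8. not b, 0
9. c, 0
10. b, 1
11. not ((not b implies c) and b), 1
12. not b implies c, 1
13. not (not b implies c), 1
14. not b, 1
15. not c, 1
Accessibility: 0R0, 0R1, 1R1
Branch closes: b and not b both at 1.
All branches of the negation close; one closing branch shown above.

Yes, valid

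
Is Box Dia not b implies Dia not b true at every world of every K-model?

Invalid (countermodel exists)

Tableau for the negation not (Box Dia not b implies Dia not b):
1. not (Box Dia not b implies Dia not b), 0
2. Box Dia not b, 0
3. not Dia not b, 0
The negation has an open branch (countermodel exists).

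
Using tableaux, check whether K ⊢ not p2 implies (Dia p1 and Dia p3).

Tableau for the negation not (not p2 implies (Dia p1 and Dia p3)):
1. not (not p2 implies (Dia p1 and Dia p3)), u
2. not p2, u
3. not (Dia p1 and Dia p3), u
4. not Dia p3, u
The negation has an open branch (countermodel exists).

Not valid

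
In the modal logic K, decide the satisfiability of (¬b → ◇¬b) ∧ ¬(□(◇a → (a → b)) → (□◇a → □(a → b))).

1. (¬b → ◇¬b) ∧ ¬(□(◇a → (a → b)) → (□◇a → □(a → b))), w0
2. ¬b → ◇¬b, w0
3. ¬(□(◇a → (a → b)) → (□◇a → □(a → b))), w0
4. □(◇a → (a → b)), w0
5. ¬(□◇a → □(a → b)), w0
6. □◇a, w0
7. ¬□(a → b), w0
8. ◇¬b, w0
9. ¬(a → b), w1
10. a, w1
11. ¬b, w1
12. ◇a → (a → b), w1
13. ◇a, w1
14. ¬◇a, w1
15. ¬b, w2
16. ◇a → (a → b), w2
17. ◇a, w2
18. a → b, w2
19. ¬a, w2
20. a, w3
21. ¬a, w3
Accessibility: w0Rw1, w0Rw2, w1Rw3
Branch closes: a and ¬a both at w3.
Every branch closes; the branch above is one of them.

Unsatisfiable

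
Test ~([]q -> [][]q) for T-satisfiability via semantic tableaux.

Yes, satisfiable

1. ~([]q -> [][]q), u
2. []q, u   [~->-rule on 1]
3. ~[][]q, u   [~->-rule on 1]
4. q, u   [[]-rule on 2 via uRu]
5. ~[]q, v   [~[]-rule on 3: fresh world v, uRv]
6. q, v   [[]-rule on 2 via uRv]
7. ~q, w   [~[]-rule on 5: fresh world w, vRw]
Accessibility: uRu, uRv, vRv, vRw, wRw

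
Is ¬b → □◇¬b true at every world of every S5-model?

Tableau for the negation ¬(¬b → □◇¬b):
1. ¬(¬b → □◇¬b), w0
2. ¬b, w0
3. ¬□◇¬b, w0
4. ¬◇¬b, w1
5. b, w0
Accessibility: w0Rw0, w0Rw1, w1Rw0, w1Rw1
Branch closes: b and ¬b both at w0.
Every branch of the negation's tableau closes; the branch above is one of them.

Valid in S5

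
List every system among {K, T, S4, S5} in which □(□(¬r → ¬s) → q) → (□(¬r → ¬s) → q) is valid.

K-tableau for the negation ¬(□(□(¬r → ¬s) → q) → (□(¬r → ¬s) → q)):
1. ¬(□(□(¬r → ¬s) → q) → (□(¬r → ¬s) → q)), w0
2. □(□(¬r → ¬s) → q), w0
3. ¬(□(¬r → ¬s) → q), w0
4. □(¬r → ¬s), w0
5. ¬q, w0
Complete open branch: countermodel on a K-frame, so not valid in K.
T-tableau for the negation ¬(□(□(¬r → ¬s) → q) → (□(¬r → ¬s) → q)):
1. ¬(□(□(¬r → ¬s) → q) → (□(¬r → ¬s) → q)), w0
2. □(□(¬r → ¬s) → q), w0
3. ¬(□(¬r → ¬s) → q), w0
4. □(¬r → ¬s), w0
5. ¬q, w0
6. □(¬r → ¬s) → q, w0
7. ¬r → ¬s, w0
8. ¬□(¬r → ¬s), w0
9. ¬s, w0
10. ¬(¬r → ¬s), w1
11. ¬r, w1
12. s, w1
13. □(¬r → ¬s) → q, w1
14. ¬r → ¬s, w1
15. q, w1
16. ¬s, w1
Accessibility: w0Rw0, w0Rw1, w1Rw1
Branch closes: s and ¬s both at w1.
Every branch closes (one shown): valid in T, hence also in S4, S5 (every theorem of T is a theorem of S4 and S5).

T, S4, S5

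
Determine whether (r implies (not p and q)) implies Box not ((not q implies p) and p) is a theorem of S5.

No, not valid

Tableau for the negation not ((r implies (not p and q)) implies Box not ((not q implies p) and p)):
1. not ((r implies (not p and q)) implies Box not ((not q implies p) and p)), 0
2. r implies (not p and q), 0
3. not Box not ((not q implies p) and p), 0
4. not p and q, 0
5. not p, 0
6. q, 0
7. (not q implies p) and p, 1
8. not q implies p, 1
9. p, 1
Accessibility: 0R0, 0R1, 1R0, 1R1
The negation has an open branch (countermodel exists).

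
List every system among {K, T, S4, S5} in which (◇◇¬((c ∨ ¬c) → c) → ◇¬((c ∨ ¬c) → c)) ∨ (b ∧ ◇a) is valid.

S4, S5

S4-tableau for the negation ¬((◇◇¬((c ∨ ¬c) → c) → ◇¬((c ∨ ¬c) → c)) ∨ (b ∧ ◇a)):
1. ¬((◇◇¬((c ∨ ¬c) → c) → ◇¬((c ∨ ¬c) → c)) ∨ (b ∧ ◇a)), w0
2. ¬(◇◇¬((c ∨ ¬c) → c) → ◇¬((c ∨ ¬c) → c)), w0
3. ¬(b ∧ ◇a), w0
4. ◇◇¬((c ∨ ¬c) → c), w0
5. ¬◇¬((c ∨ ¬c) → c), w0
6. (c ∨ ¬c) → c, w0
7. ¬◇a, w0
8. ¬a, w0
9. c, w0
10. ◇¬((c ∨ ¬c) → c), w1
11. (c ∨ ¬c) → c, w1
12. ¬a, w1
13. c, w1
14. ¬((c ∨ ¬c) → c), w2
15. c ∨ ¬c, w2
16. ¬c, w2
17. (c ∨ ¬c) → c, w2
18. ¬a, w2
19. ¬(c ∨ ¬c), w2
20. c, w2
Accessibility: w0Rw0, w0Rw1, w0Rw2, w1Rw1, w1Rw2, w2Rw2
Branch closes: c and ¬c both at w2.
Every branch closes (one shown): valid in S4, hence also in S5 (every theorem of S4 is a theorem of S5).
T-tableau for the negation ¬((◇◇¬((c ∨ ¬c) → c) → ◇¬((c ∨ ¬c) → c)) ∨ (b ∧ ◇a)):
1. ¬((◇◇¬((c ∨ ¬c) → c) → ◇¬((c ∨ ¬c) → c)) ∨ (b ∧ ◇a)), w0
2. ¬(◇◇¬((c ∨ ¬c) → c) → ◇¬((c ∨ ¬c) → c)), w0
3. ¬(b ∧ ◇a), w0
4. ◇◇¬((c ∨ ¬c) → c), w0
5. ¬◇¬((c ∨ ¬c) → c), w0
6. (c ∨ ¬c) → c, w0
7. ¬◇a, w0
8. ¬a, w0
9. c, w0
10. ◇¬((c ∨ ¬c) → c), w1
11. (c ∨ ¬c) → c, w1
12. ¬a, w1
13. c, w1
14. ¬((c ∨ ¬c) → c), w2
15. c ∨ ¬c, w2
16. ¬c, w2
Accessibility: w0Rw0, w0Rw1, w1Rw1, w1Rw2, w2Rw2
Complete open branch: countermodel on a T-frame, so not valid in T, nor in K (the same frame is also a K-frame).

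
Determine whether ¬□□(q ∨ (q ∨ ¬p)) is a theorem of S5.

Invalid (countermodel exists)

Tableau for the negation □□(q ∨ (q ∨ ¬p)):
1. □□(q ∨ (q ∨ ¬p)), 0
2. □(q ∨ (q ∨ ¬p)), 0
3. q ∨ (q ∨ ¬p), 0
4. q ∨ ¬p, 0
5. ¬p, 0
Accessibility: 0R0
The negation has an open branch (countermodel exists).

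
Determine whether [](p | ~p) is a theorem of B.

Tableau for the negation ~[](p | ~p):
1. ~[](p | ~p), 0
2. ~(p | ~p), 1   [~[]-rule on 1: fresh world 1, 0R1]
3. ~p, 1   [~|-rule on 2]
4. p, 1   [~|-rule on 2]
Accessibility: 0R0, 0R1, 1R0, 1R1
Branch closes: p and ~p both at 1.
All branches of the negation close; one closing branch shown above.

Yes, valid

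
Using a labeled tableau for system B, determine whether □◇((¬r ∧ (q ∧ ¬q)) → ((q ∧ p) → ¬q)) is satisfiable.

Yes, satisfiable

1. □◇((¬r ∧ (q ∧ ¬q)) → ((q ∧ p) → ¬q)), 0
2. ◇((¬r ∧ (q ∧ ¬q)) → ((q ∧ p) → ¬q)), 0   [□-rule on 1 via 0R0]
3. (¬r ∧ (q ∧ ¬q)) → ((q ∧ p) → ¬q), 1   [◇-rule on 2: fresh world 1, 0R1]
4. ◇((¬r ∧ (q ∧ ¬q)) → ((q ∧ p) → ¬q)), 1   [□-rule on 1 via 0R1]
5. (q ∧ p) → ¬q, 1   [→-rule on 3 (branches; this branch)]
6. ¬q, 1   [→-rule on 5 (branches; this branch)]
7. (¬r ∧ (q ∧ ¬q)) → ((q ∧ p) → ¬q), 2   [◇-rule on 4: fresh world 2, 1R2]
8. (q ∧ p) → ¬q, 2   [→-rule on 7 (branches; this branch)]
9. ¬q, 2   [→-rule on 8 (branches; this branch)]
Accessibility: 0R0, 0R1, 1R0, 1R1, 1R2, 2R1, 2R2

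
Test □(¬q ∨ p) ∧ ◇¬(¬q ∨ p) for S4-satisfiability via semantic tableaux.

1. □(¬q ∨ p) ∧ ◇¬(¬q ∨ p), 0
2. □(¬q ∨ p), 0   [∧-rule on 1]
3. ◇¬(¬q ∨ p), 0   [∧-rule on 1]
4. ¬q ∨ p, 0   [□-rule on 2 via 0R0]
5. p, 0   [∨-rule on 4 (branches; this branch)]
6. ¬(¬q ∨ p), 1   [◇-rule on 3: fresh world 1, 0R1]
7. q, 1   [¬∨-rule on 6]
8. ¬p, 1   [¬∨-rule on 6]
9. ¬q ∨ p, 1   [□-rule on 2 via 0R1]
10. p, 1   [∨-rule on 9 (branches; this branch)]
Accessibility: 0R0, 0R1, 1R1
Branch closes: p and ¬p both at 1.
Every branch closes; the branch above is one of them.

Unsatisfiable (every branch closes)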